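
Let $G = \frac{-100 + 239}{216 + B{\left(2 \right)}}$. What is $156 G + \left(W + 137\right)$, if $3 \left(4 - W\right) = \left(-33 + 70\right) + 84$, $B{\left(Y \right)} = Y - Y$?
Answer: $\frac{3619}{18} \approx 201.06$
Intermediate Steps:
$B{\left(Y \right)} = 0$
$W = - \frac{109}{3}$ ($W = 4 - \frac{\left(-33 + 70\right) + 84}{3} = 4 - \frac{37 + 84}{3} = 4 - \frac{121}{3} = - \frac{109}{3} \approx -36.333$)
$G = \frac{139}{216}$ ($G = \frac{-100 + 239}{216 + 0} = \frac{139}{216} \approx 0.64352$)
$156 G + \left(W + 137\right) = 156 \cdot \frac{139}{216} + \left(- \frac{109}{3} + 137\right) = \frac{1807}{18} + \frac{302}{3} = \frac{3619}{18}$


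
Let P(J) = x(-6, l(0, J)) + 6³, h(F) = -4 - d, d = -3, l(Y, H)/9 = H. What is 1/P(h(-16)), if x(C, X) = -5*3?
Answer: 1/201 ≈ 0.0049751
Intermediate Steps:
l(Y, H) = 9*H
h(F) = -1 (h(F) = -4 - 1*(-3) = -4 + 3 = -1)
x(C, X) = -15
P(J) = 201 (P(J) = -15 + 6³ = -15 + 216 = 201)
1/P(h(-16)) = 1/201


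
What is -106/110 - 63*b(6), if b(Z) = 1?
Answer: -3518/55 ≈ -63.964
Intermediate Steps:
-106/110 - 63*b(6) = -106/110 - 63*1 = -106*1/110 - 63 = -53/55 - 63 = -3518/55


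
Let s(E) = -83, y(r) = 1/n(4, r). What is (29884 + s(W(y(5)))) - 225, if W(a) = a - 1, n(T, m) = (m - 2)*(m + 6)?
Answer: 29576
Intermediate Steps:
n(T, m) = (-2 + m)*(6 + m)
y(r) = 1/(-12 + r² + 4*r)
W(a) = -1 + a
(29884 + s(W(y(5)))) - 225 = (29884 - 83) - 225 = 29801 - 225 = 29576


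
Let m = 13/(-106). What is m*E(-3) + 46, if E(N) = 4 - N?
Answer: 4785/106 ≈ 45.141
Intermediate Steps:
m = -13/106 (m = 13*(-1/106) = -13/106 ≈ -0.12264)
m*E(-3) + 46 = -13*(4 - 1*(-3))/106 + 46 = -13*(4 + 3)/106 + 46 = -13/106*7 + 46 = -91/106 + 46 = 4785/106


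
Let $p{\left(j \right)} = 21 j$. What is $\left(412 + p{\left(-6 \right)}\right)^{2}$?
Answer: $81796$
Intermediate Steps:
$\left(412 + p{\left(-6 \right)}\right)^{2} = \left(412 + 21 \left(-6\right)\right)^{2} = \left(412 - 126\right)^{2} = 286^{2} = 81796$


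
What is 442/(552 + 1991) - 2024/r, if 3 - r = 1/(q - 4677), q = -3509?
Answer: -42122748874/62453537 ≈ -674.46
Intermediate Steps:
r = 24559/8186 (r = 3 - 1/(-3509 - 4677) = 3 - 1/(-8186) = 3 - 1*(-1/8186) = 3 + 1/8186 = 24559/8186 ≈ 3.0001)
442/(552 + 1991) - 2024/r = 442/(552 + 1991) - 2024/24559/8186 = 442/2543 - 2024*8186/24559 = 442*(1/2543) - 16568464/24559 = 442/2543 - 16568464/24559 = -42122748874/62453537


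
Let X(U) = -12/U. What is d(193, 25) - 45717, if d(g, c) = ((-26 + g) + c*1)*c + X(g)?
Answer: -7896993/193 ≈ -40917.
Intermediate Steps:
d(g, c) = -12/g + c*(-26 + c + g) (d(g, c) = ((-26 + g) + c*1)*c - 12/g = ((-26 + g) + c)*c - 12/g = (-26 + c + g)*c - 12/g = c*(-26 + c + g) - 12/g = -12/g + c*(-26 + c + g))
d(193, 25) - 45717 = (-12 + 25*193*(-26 + 25 + 193))/193 - 45717 = (-12 + 25*193*192)/193 - 45717 = (-12 + 926400)/193 - 45717 = (1/193)*926388 - 45717 = 926388/193 - 45717 = -7896993/193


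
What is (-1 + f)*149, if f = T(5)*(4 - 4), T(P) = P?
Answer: -149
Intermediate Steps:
f = 0 (f = 5*(4 - 4) = 5*0 = 0)
(-1 + f)*149 = (-1 + 0)*149 = -1*149 = -149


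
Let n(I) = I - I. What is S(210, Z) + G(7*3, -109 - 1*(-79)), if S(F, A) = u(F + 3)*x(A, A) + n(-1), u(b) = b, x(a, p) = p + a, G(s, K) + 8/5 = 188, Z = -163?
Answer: -346258/5 ≈ -69252.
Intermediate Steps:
G(s, K) = 932/5 (G(s, K) = -8/5 + 188 = 932/5)
n(I) = 0
x(a, p) = a + p
S(F, A) = 2*A*(3 + F) (S(F, A) = (F + 3)*(A + A) + 0 = (3 + F)*(2*A) + 0 = 2*A*(3 + F) + 0 = 2*A*(3 + F))
S(210, Z) + G(7*3, -109 - 1*(-79)) = 2*(-163)*(3 + 210) + 932/5 = 2*(-163)*213 + 932/5 = -69438 + 932/5 = -346258/5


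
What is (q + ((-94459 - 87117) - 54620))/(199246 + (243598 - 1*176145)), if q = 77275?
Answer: -158921/266699 ≈ -0.59588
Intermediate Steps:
(q + ((-94459 - 87117) - 54620))/(199246 + (243598 - 1*176145)) = (77275 + ((-94459 - 87117) - 54620))/(199246 + (243598 - 1*176145)) = (77275 + (-181576 - 54620))/(199246 + (243598 - 176145)) = (77275 - 236196)/(199246 + 67453) = -158921/266699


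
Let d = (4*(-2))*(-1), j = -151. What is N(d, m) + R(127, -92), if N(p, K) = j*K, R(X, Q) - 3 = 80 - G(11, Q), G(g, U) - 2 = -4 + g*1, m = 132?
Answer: -19858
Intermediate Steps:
d = 8 (d = -8*(-1) = 8)
G(g, U) = -2 + g (G(g, U) = 2 + (-4 + g*1) = 2 + (-4 + g) = -2 + g)
R(X, Q) = 74 (R(X, Q) = 3 + (80 - (-2 + 11)) = 3 + (80 - 1*9) = 3 + (80 - 9) = 3 + 71 = 74)
N(p, K) = -151*K
N(d, m) + R(127, -92) = -151*132 + 74 = -19932 + 74 = -19858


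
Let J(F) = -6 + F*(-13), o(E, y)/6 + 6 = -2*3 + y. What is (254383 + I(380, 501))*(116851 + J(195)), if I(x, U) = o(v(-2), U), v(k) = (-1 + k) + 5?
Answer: 29413906270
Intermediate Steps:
v(k) = 4 + k
o(E, y) = -72 + 6*y (o(E, y) = -36 + 6*(-2*3 + y) = -36 + 6*(-6 + y) = -36 + (-36 + 6*y) = -72 + 6*y)
J(F) = -6 - 13*F
I(x, U) = -72 + 6*U
(254383 + I(380, 501))*(116851 + J(195)) = (254383 + (-72 + 6*501))*(116851 + (-6 - 13*195)) = (254383 + (-72 + 3006))*(116851 + (-6 - 2535)) = (254383 + 2934)*(116851 - 2541) = 257317*114310 = 29413906270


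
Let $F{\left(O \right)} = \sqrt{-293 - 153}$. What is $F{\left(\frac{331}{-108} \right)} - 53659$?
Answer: $-53659 + i \sqrt{446} \approx -53659.0 + 21.119 i$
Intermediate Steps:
$F{\left(O \right)} = i \sqrt{446}$ ($F{\left(O \right)} = \sqrt{-446} = i \sqrt{446}$)
$F{\left(\frac{331}{-108} \right)} - 53659 = i \sqrt{446} - 53659 = -53659 + i \sqrt{446}$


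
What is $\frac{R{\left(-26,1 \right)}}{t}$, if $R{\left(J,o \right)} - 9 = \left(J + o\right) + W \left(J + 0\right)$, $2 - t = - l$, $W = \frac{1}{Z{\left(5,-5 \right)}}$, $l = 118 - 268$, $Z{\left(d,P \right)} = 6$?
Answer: $\frac{61}{444} \approx 0.13739$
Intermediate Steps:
$l = -150$
$W = \frac{1}{6} \approx 0.16667$
$t = -148$ ($t = 2 - \left(-1\right) \left(-150\right) = 2 - 150 = -148$)
$R{\left(J,o \right)} = 9 + o + \frac{7 J}{6}$ ($R{\left(J,o \right)} = 9 + \left(\left(J + o\right) + \frac{J + 0}{6}\right) = 9 + \left(\left(J + o\right) + \frac{J}{6}\right) = 9 + \left(o + \frac{7 J}{6}\right) = 9 + o + \frac{7 J}{6}$)
$\frac{R{\left(-26,1 \right)}}{t} = \frac{9 + 1 + \frac{7}{6} \left(-26\right)}{-148} = \left(9 + 1 - \frac{91}{3}\right) \left(- \frac{1}{148}\right) = \left(- \frac{61}{3}\right) \left(- \frac{1}{148}\right) = \frac{61}{444}$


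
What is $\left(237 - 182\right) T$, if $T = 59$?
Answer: $3245$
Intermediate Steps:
$\left(237 - 182\right) T = \left(237 - 182\right) 59 = 55 \cdot 59 = 3245$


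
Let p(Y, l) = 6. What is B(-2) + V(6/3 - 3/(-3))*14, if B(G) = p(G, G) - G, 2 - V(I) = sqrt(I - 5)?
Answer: 36 - 14*I*sqrt(2) ≈ 36.0 - 19.799*I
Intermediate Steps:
V(I) = 2 - sqrt(-5 + I) (V(I) = 2 - sqrt(I - 5) = 2 - sqrt(-5 + I))
B(G) = 6 - G
B(-2) + V(6/3 - 3/(-3))*14 = (6 - 1*(-2)) + (2 - sqrt(-5 + (6/3 - 3/(-3))))*14 = (6 + 2) + (2 - sqrt(-5 + (6*(1/3) - 3*(-1/3))))*14 = 8 + (2 - sqrt(-5 + (2 + 1)))*14 = 8 + (2 - sqrt(-5 + 3))*14 = 8 + (2 - sqrt(-2))*14 = 8 + (2 - I*sqrt(2))*14 = 8 + (28 - 14*I*sqrt(2)) = 36 - 14*I*sqrt(2)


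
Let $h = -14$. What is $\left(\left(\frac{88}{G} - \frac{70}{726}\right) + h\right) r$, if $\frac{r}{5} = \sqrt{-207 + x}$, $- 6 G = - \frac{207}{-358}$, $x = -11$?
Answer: $- \frac{12902765 i \sqrt{218}}{2783} \approx - 68454.0 i$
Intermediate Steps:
$G = - \frac{69}{716}$ ($G = - \frac{\left(-207\right) \frac{1}{-358}}{6} = - \frac{\left(-207\right) \left(- \frac{1}{358}\right)}{6} = \left(- \frac{1}{6}\right) \frac{207}{358} = - \frac{69}{716} \approx -0.096369$)
$r = 5 i \sqrt{218}$ ($r = 5 \sqrt{-207 - 11} = 5 \sqrt{-218} = 5 i \sqrt{218} \approx 73.824 i$)
$\left(\left(\frac{88}{G} - \frac{70}{726}\right) + h\right) r = \left(\left(\frac{88}{- \frac{69}{716}} - \frac{70}{726}\right) - 14\right) 5 i \sqrt{218} = \left(\left(88 \left(- \frac{716}{69}\right) - \frac{35}{363}\right) - 14\right) 5 i \sqrt{218} = \left(\left(- \frac{63008}{69} - \frac{35}{363}\right) - 14\right) 5 i \sqrt{218} = \left(- \frac{2541591}{2783} - 14\right) 5 i \sqrt{218} = - \frac{2580553 \cdot 5 i \sqrt{218}}{2783} = - \frac{12902765 i \sqrt{218}}{2783}$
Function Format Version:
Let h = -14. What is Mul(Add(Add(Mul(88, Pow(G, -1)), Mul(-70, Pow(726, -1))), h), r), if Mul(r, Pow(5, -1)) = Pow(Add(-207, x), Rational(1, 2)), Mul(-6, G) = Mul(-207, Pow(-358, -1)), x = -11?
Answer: Mul(Rational(-12902765, 2783), I, Pow(218, Rational(1, 2))) ≈ Mul(-68454., I)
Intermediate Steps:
G = Rational(-69, 716) (G = Mul(Rational(-1, 6), Mul(-207, Pow(-358, -1))) = Mul(Rational(-1, 6), Mul(-207, Rational(-1, 358))) = Mul(Rational(-1, 6), Rational(207, 358)) = Rational(-69, 716) ≈ -0.096369)
r = Mul(5, I, Pow(218, Rational(1, 2))) (r = Mul(5, Pow(Add(-207, -11), Rational(1, 2))) = Mul(5, Pow(-218, Rational(1, 2))) = Mul(5, Mul(I, Pow(218, Rational(1, 2)))) = Mul(5, I, Pow(218, Rational(1, 2))) ≈ Mul(73.824, I))
Mul(Add(Add(Mul(88, Pow(G, -1)), Mul(-70, Pow(726, -1))), h), r) = Mul(Add(Add(Mul(88, Pow(Rational(-69, 716), -1)), Mul(-70, Pow(726, -1))), -14), Mul(5, I, Pow(218, Rational(1, 2)))) = Mul(Add(Add(Mul(88, Rational(-716, 69)), Mul(-70, Rational(1, 726))), -14), Mul(5, I, Pow(218, Rational(1, 2)))) = Mul(Add(Add(Rational(-63008, 69), Rational(-35, 363)), -14), Mul(5, I, Pow(218, Rational(1, 2)))) = Mul(Add(Rational(-2541591, 2783), -14), Mul(5, I, Pow(218, Rational(1, 2)))) = Mul(Rational(-2580553, 2783), Mul(5, I, Pow(218, Rational(1, 2)))) = Mul(Rational(-12902765, 2783), I, Pow(218, Rational(1, 2)))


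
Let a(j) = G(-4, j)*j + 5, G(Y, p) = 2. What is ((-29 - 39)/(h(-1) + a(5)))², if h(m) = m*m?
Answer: 289/16 ≈ 18.063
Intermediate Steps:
h(m) = m²
a(j) = 5 + 2*j (a(j) = 2*j + 5 = 5 + 2*j)
((-29 - 39)/(h(-1) + a(5)))² = ((-29 - 39)/((-1)² + (5 + 2*5)))² = (-68/(1 + (5 + 10)))² = (-68/(1 + 15))² = (-68/16)² = (-68*1/16)² = (-17/4)² = 289/16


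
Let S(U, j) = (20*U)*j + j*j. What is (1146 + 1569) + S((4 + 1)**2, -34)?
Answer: -13129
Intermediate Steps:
S(U, j) = j**2 + 20*U*j (S(U, j) = 20*U*j + j**2 = j**2 + 20*U*j)
(1146 + 1569) + S((4 + 1)**2, -34) = (1146 + 1569) - 34*(-34 + 20*(4 + 1)**2) = 2715 - 34*(-34 + 20*5**2) = 2715 - 34*(-34 + 20*25) = 2715 - 34*(-34 + 500) = 2715 - 34*466 = 2715 - 15844 = -13129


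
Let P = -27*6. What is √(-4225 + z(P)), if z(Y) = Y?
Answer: I*√4387 ≈ 66.234*I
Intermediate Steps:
P = -162
√(-4225 + z(P)) = √(-4225 - 162) = √(-4387) = I*√4387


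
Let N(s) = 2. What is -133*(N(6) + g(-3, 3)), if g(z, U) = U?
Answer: -665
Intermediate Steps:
-133*(N(6) + g(-3, 3)) = -133*(2 + 3) = -133*5 = -665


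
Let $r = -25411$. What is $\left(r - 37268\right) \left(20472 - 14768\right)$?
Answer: $-357521016$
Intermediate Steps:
$\left(r - 37268\right) \left(20472 - 14768\right) = \left(-25411 - 37268\right) \left(20472 - 14768\right) = \left(-62679\right) 5704 = -357521016$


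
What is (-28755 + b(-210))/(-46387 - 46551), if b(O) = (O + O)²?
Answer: -147645/92938 ≈ -1.5886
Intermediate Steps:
b(O) = 4*O² (b(O) = (2*O)² = 4*O²)
(-28755 + b(-210))/(-46387 - 46551) = (-28755 + 4*(-210)²)/(-46387 - 46551) = (-28755 + 4*44100)/(-92938) = (-28755 + 176400)*(-1/92938) = 147645*(-1/92938) = -147645/92938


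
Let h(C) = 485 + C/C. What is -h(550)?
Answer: -486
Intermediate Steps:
h(C) = 486 (h(C) = 485 + 1 = 486)
-h(550) = -1*486 = -486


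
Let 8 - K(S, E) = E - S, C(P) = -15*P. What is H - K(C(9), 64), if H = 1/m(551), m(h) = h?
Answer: 105242/551 ≈ 191.00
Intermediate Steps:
H = 1/551 ≈ 0.0018149
K(S, E) = 8 + S - E (K(S, E) = 8 - (E - S) = 8 + (S - E) = 8 + S - E)
H - K(C(9), 64) = 1/551 - (8 - 15*9 - 1*64) = 1/551 - (8 - 135 - 64) = 1/551 - 1*(-191) = 1/551 + 191 = 105242/551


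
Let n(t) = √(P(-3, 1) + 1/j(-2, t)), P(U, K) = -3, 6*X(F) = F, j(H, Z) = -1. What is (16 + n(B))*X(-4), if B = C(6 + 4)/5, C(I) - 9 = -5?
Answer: -32/3 - 4*I/3 ≈ -10.667 - 1.3333*I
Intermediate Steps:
C(I) = 4 (C(I) = 9 - 5 = 4)
X(F) = F/6
B = ⅘ (B = 4/5 = 4*(⅕) = ⅘ ≈ 0.80000)
n(t) = 2*I (n(t) = √(-3 + 1/(-1)) = √(-3 + 1*(-1)) = √(-3 - 1) = √(-4) = 2*I)
(16 + n(B))*X(-4) = (16 + 2*I)*((⅙)*(-4)) = (16 + 2*I)*(-⅔) = -32/3 - 4*I/3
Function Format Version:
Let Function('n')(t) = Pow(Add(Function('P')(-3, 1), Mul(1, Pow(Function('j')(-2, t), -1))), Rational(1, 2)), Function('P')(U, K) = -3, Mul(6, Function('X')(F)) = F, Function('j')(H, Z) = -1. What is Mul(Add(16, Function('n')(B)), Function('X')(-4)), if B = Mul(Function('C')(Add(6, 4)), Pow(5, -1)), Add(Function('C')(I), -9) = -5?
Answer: Add(Rational(-32, 3), Mul(Rational(-4, 3), I)) ≈ Add(-10.667, Mul(-1.3333, I))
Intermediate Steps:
Function('C')(I) = 4 (Function('C')(I) = Add(9, -5) = 4)
Function('X')(F) = Mul(Rational(1, 6), F)
B = Rational(4, 5) (B = Mul(4, Pow(5, -1)) = Mul(4, Rational(1, 5)) = Rational(4, 5) ≈ 0.80000)
Function('n')(t) = Mul(2, I) (Function('n')(t) = Pow(Add(-3, Mul(1, Pow(-1, -1))), Rational(1, 2)) = Pow(Add(-3, Mul(1, -1)), Rational(1, 2)) = Pow(Add(-3, -1), Rational(1, 2)) = Pow(-4, Rational(1, 2)) = Mul(2, I))
Mul(Add(16, Function('n')(B)), Function('X')(-4)) = Mul(Add(16, Mul(2, I)), Mul(Rational(1, 6), -4)) = Mul(Add(16, Mul(2, I)), Rational(-2, 3)) = Add(Rational(-32, 3), Mul(Rational(-4, 3), I))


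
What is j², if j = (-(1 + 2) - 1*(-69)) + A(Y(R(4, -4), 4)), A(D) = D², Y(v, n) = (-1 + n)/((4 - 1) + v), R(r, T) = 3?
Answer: 70225/16 ≈ 4389.1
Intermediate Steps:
Y(v, n) = (-1 + n)/(3 + v)
j = 265/4 (j = (-(1 + 2) - 1*(-69)) + ((-1 + 4)/(3 + 3))² = (-1*3 + 69) + (3/6)² = (-3 + 69) + ((⅙)*3)² = 66 + (½)² = 66 + ¼ = 265/4 ≈ 66.250)
j² = (265/4)² = 70225/16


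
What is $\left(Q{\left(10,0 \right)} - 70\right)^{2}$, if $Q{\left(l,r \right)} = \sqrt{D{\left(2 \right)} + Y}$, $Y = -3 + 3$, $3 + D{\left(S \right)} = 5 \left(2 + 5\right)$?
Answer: $4932 - 560 \sqrt{2} \approx 4140.0$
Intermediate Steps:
$D{\left(S \right)} = 32$ ($D{\left(S \right)} = -3 + 5 \left(2 + 5\right) = -3 + 5 \cdot 7 = -3 + 35 = 32$)
$Y = 0$
$Q{\left(l,r \right)} = 4 \sqrt{2}$ ($Q{\left(l,r \right)} = \sqrt{32 + 0} = \sqrt{32} = 4 \sqrt{2}$)
$\left(Q{\left(10,0 \right)} - 70\right)^{2} = \left(4 \sqrt{2} - 70\right)^{2} = \left(-70 + 4 \sqrt{2}\right)^{2}$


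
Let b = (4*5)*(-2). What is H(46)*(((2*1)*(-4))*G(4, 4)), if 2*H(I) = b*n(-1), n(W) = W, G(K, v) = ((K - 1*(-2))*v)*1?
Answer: -3840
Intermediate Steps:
G(K, v) = v*(2 + K) (G(K, v) = ((K + 2)*v)*1 = ((2 + K)*v)*1 = (v*(2 + K))*1 = v*(2 + K))
b = -40 (b = 20*(-2) = -40)
H(I) = 20 (H(I) = (-40*(-1))/2 = (1/2)*40 = 20)
H(46)*(((2*1)*(-4))*G(4, 4)) = 20*(((2*1)*(-4))*(4*(2 + 4))) = 20*((2*(-4))*(4*6)) = 20*(-8*24) = 20*(-192) = -3840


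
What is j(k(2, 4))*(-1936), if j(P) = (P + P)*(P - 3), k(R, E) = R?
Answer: 7744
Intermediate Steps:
j(P) = 2*P*(-3 + P) (j(P) = (2*P)*(-3 + P) = 2*P*(-3 + P))
j(k(2, 4))*(-1936) = (2*2*(-3 + 2))*(-1936) = (2*2*(-1))*(-1936) = -4*(-1936) = 7744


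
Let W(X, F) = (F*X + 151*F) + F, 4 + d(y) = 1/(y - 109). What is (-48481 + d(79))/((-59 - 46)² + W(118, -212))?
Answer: 1454551/1386450 ≈ 1.0491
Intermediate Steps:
d(y) = -4 + 1/(-109 + y) (d(y) = -4 + 1/(y - 109) = -4 + 1/(-109 + y))
W(X, F) = 152*F + F*X (W(X, F) = (151*F + F*X) + F = 152*F + F*X)
(-48481 + d(79))/((-59 - 46)² + W(118, -212)) = (-48481 + (437 - 4*79)/(-109 + 79))/((-59 - 46)² - 212*(152 + 118)) = (-48481 + (437 - 316)/(-30))/((-105)² - 212*270) = (-48481 - 1/30*121)/(11025 - 57240) = (-48481 - 121/30)/(-46215) = -1454551/30*(-1/46215) = 1454551/1386450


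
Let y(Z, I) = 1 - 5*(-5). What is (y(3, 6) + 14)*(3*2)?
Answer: 240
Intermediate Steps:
y(Z, I) = 26 (y(Z, I) = 1 + 25 = 26)
(y(3, 6) + 14)*(3*2) = (26 + 14)*(3*2) = 40*6 = 240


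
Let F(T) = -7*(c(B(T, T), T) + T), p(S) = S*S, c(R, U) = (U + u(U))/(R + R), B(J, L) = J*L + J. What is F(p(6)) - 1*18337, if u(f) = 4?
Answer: -6190172/333 ≈ -18589.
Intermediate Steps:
B(J, L) = J + J*L
c(R, U) = (4 + U)/(2*R) (c(R, U) = (U + 4)/(R + R) = (4 + U)/((2*R)) = (4 + U)*(1/(2*R)) = (4 + U)/(2*R))
p(S) = S**2
F(T) = -7*T - 7*(4 + T)/(2*T*(1 + T)) (F(T) = -7*((4 + T)/(2*((T*(1 + T)))) + T) = -7*((1/(T*(1 + T)))*(4 + T)/2 + T) = -7*((4 + T)/(2*T*(1 + T)) + T) = -7*(T + (4 + T)/(2*T*(1 + T))) = -7*T - 7*(4 + T)/(2*T*(1 + T)))
F(p(6)) - 1*18337 = 7*(-4 - 1*6**2 + 2*(6**2)**2*(-1 - 1*6**2))/(2*(6**2)*(1 + 6**2)) - 1*18337 = (7/2)*(-4 - 1*36 + 2*36**2*(-1 - 1*36))/(36*(1 + 36)) - 18337 = (7/2)*(1/36)*(-4 - 36 + 2*1296*(-1 - 36))/37 - 18337 = (7/2)*(1/36)*(1/37)*(-4 - 36 + 2*1296*(-37)) - 18337 = (7/2)*(1/36)*(1/37)*(-4 - 36 - 95904) - 18337 = (7/2)*(1/36)*(1/37)*(-95944) - 18337 = -83951/333 - 18337 = -6190172/333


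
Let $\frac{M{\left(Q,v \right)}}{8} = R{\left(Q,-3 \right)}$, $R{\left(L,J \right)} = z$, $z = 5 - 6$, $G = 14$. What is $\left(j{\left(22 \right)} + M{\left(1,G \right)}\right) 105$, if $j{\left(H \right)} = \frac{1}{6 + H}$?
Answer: $- \frac{3345}{4} \approx -836.25$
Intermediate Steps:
$z = -1$ ($z = 5 - 6 = -1$)
$R{\left(L,J \right)} = -1$
$M{\left(Q,v \right)} = -8$ ($M{\left(Q,v \right)} = 8 \left(-1\right) = -8$)
$\left(j{\left(22 \right)} + M{\left(1,G \right)}\right) 105 = \left(\frac{1}{6 + 22} - 8\right) 105 = \left(\frac{1}{28} - 8\right) 105 = \left(- \frac{223}{28}\right) 105 = - \frac{3345}{4}$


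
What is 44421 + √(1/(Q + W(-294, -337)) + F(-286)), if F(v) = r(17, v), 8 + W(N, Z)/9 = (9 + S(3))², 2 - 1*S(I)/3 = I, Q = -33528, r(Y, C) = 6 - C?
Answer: 44421 + √80832320529/16638 ≈ 44438.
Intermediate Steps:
S(I) = 6 - 3*I
W(N, Z) = 252 (W(N, Z) = -72 + 9*(9 + (6 - 3*3))² = -72 + 9*(9 + (6 - 9))² = -72 + 9*(9 - 3)² = -72 + 9*6² = -72 + 9*36 = -72 + 324 = 252)
F(v) = 6 - v
44421 + √(1/(Q + W(-294, -337)) + F(-286)) = 44421 + √(1/(-33528 + 252) + (6 - 1*(-286))) = 44421 + √(1/(-33276) + (6 + 286)) = 44421 + √(-1/33276 + 292) = 44421 + √(9716591/33276) = 44421 + √80832320529/16638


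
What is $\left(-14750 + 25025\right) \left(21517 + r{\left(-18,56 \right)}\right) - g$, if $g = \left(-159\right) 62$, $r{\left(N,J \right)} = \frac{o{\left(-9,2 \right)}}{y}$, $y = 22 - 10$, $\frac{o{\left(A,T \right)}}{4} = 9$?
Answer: $221127858$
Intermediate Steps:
$o{\left(A,T \right)} = 36$ ($o{\left(A,T \right)} = 4 \cdot 9 = 36$)
$y = 12$
$r{\left(N,J \right)} = 3$ ($r{\left(N,J \right)} = \frac{36}{12} = 36 \cdot \frac{1}{12} = 3$)
$g = -9858$
$\left(-14750 + 25025\right) \left(21517 + r{\left(-18,56 \right)}\right) - g = \left(-14750 + 25025\right) \left(21517 + 3\right) - -9858 = 10275 \cdot 21520 + 9858 = 221118000 + 9858 = 221127858$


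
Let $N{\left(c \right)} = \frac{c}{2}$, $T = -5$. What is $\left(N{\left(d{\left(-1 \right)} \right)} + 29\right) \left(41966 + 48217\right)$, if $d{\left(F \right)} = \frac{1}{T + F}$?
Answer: $\frac{10431167}{4} \approx 2.6078 \cdot 10^{6}$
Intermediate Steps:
$d{\left(F \right)} = \frac{1}{-5 + F}$
$N{\left(c \right)} = \frac{c}{2}$ ($N{\left(c \right)} = c \frac{1}{2} = \frac{c}{2}$)
$\left(N{\left(d{\left(-1 \right)} \right)} + 29\right) \left(41966 + 48217\right) = \left(\frac{1}{2 \left(-5 - 1\right)} + 29\right) \left(41966 + 48217\right) = \left(\frac{1}{2 \left(-6\right)} + 29\right) 90183 = \left(\frac{1}{2} \left(- \frac{1}{6}\right) + 29\right) 90183 = \left(- \frac{1}{12} + 29\right) 90183 = \frac{347}{12} \cdot 90183 = \frac{10431167}{4}$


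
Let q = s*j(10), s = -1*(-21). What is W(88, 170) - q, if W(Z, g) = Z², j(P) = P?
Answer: 7534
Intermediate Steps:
s = 21
q = 210 (q = 21*10 = 210)
W(88, 170) - q = 88² - 1*210 = 7744 - 210 = 7534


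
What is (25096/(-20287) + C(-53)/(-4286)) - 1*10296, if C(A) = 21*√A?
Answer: -208900048/20287 - 21*I*√53/4286 ≈ -10297.0 - 0.03567*I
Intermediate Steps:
(25096/(-20287) + C(-53)/(-4286)) - 1*10296 = (25096/(-20287) + (21*√(-53))/(-4286)) - 1*10296 = (25096*(-1/20287) + (21*(I*√53))*(-1/4286)) - 10296 = (-25096/20287 + (21*I*√53)*(-1/4286)) - 10296 = (-25096/20287 - 21*I*√53/4286) - 10296 = -208900048/20287 - 21*I*√53/4286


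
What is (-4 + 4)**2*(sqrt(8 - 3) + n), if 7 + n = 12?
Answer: 0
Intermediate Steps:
n = 5 (n = -7 + 12 = 5)
(-4 + 4)**2*(sqrt(8 - 3) + n) = (-4 + 4)**2*(sqrt(8 - 3) + 5) = 0**2*(sqrt(5) + 5) = 0*(5 + sqrt(5)) = 0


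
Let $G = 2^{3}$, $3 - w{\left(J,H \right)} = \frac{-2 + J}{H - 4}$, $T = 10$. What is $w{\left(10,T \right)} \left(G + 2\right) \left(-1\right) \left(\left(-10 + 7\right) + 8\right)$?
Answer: $- \frac{250}{3} \approx -83.333$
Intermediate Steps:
$w{\left(J,H \right)} = 3 - \frac{-2 + J}{-4 + H}$ ($w{\left(J,H \right)} = 3 - \frac{-2 + J}{H - 4} = 3 - \frac{-2 + J}{-4 + H}$)
$G = 8$
$w{\left(10,T \right)} \left(G + 2\right) \left(-1\right) \left(\left(-10 + 7\right) + 8\right) = \frac{-10 - 10 + 3 \cdot 10}{-4 + 10} \left(8 + 2\right) \left(-1\right) \left(\left(-10 + 7\right) + 8\right) = \frac{-10 - 10 + 30}{6} \cdot 10 \left(-1\right) \left(-3 + 8\right) = \frac{1}{6} \cdot 10 \left(-10\right) 5 = \frac{5}{3} \left(-10\right) 5 = \left(- \frac{50}{3}\right) 5 = - \frac{250}{3}$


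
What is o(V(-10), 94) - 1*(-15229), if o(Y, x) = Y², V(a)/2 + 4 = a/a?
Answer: 15265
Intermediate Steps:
V(a) = -6 (V(a) = -8 + 2*(a/a) = -8 + 2*1 = -8 + 2 = -6)
o(V(-10), 94) - 1*(-15229) = (-6)² - 1*(-15229) = 36 + 15229 = 15265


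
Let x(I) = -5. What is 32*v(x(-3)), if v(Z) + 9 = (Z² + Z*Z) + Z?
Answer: 1152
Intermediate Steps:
v(Z) = -9 + Z + 2*Z² (v(Z) = -9 + ((Z² + Z*Z) + Z) = -9 + ((Z² + Z²) + Z) = -9 + (2*Z² + Z) = -9 + (Z + 2*Z²) = -9 + Z + 2*Z²)
32*v(x(-3)) = 32*(-9 - 5 + 2*(-5)²) = 32*(-9 - 5 + 2*25) = 32*(-9 - 5 + 50) = 32*36 = 1152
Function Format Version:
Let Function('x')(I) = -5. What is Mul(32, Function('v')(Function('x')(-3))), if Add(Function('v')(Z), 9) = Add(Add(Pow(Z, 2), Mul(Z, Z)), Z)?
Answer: 1152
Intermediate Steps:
Function('v')(Z) = Add(-9, Z, Mul(2, Pow(Z, 2))) (Function('v')(Z) = Add(-9, Add(Add(Pow(Z, 2), Mul(Z, Z)), Z)) = Add(-9, Add(Add(Pow(Z, 2), Pow(Z, 2)), Z)) = Add(-9, Add(Mul(2, Pow(Z, 2)), Z)) = Add(-9, Add(Z, Mul(2, Pow(Z, 2)))) = Add(-9, Z, Mul(2, Pow(Z, 2))))
Mul(32, Function('v')(Function('x')(-3))) = Mul(32, Add(-9, -5, Mul(2, Pow(-5, 2)))) = Mul(32, Add(-9, -5, Mul(2, 25))) = Mul(32, Add(-9, -5, 50)) = Mul(32, 36) = 1152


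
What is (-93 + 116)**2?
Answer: 529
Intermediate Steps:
(-93 + 116)**2 = 23**2 = 529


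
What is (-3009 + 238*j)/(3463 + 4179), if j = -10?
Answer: -5389/7642 ≈ -0.70518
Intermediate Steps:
(-3009 + 238*j)/(3463 + 4179) = (-3009 + 238*(-10))/(3463 + 4179) = (-3009 - 2380)/7642 = -5389*1/7642 = -5389/7642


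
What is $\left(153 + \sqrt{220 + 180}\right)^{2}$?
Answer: $29929$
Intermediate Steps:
$\left(153 + \sqrt{220 + 180}\right)^{2} = \left(153 + \sqrt{400}\right)^{2} = \left(153 + 20\right)^{2} = 173^{2} = 29929$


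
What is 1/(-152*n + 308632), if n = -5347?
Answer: 1/1121376 ≈ 8.9176e-7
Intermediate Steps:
1/(-152*n + 308632) = 1/(-152*(-5347) + 308632) = 1/(812744 + 308632) = 1/1121376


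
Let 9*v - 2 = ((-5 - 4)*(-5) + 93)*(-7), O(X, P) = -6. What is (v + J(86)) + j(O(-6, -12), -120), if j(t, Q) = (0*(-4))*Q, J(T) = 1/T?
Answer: -82895/774 ≈ -107.10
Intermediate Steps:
v = -964/9 (v = 2/9 + (((-5 - 4)*(-5) + 93)*(-7))/9 = 2/9 + ((-9*(-5) + 93)*(-7))/9 = 2/9 + ((45 + 93)*(-7))/9 = 2/9 + (138*(-7))/9 = 2/9 + (1/9)*(-966) = 2/9 - 322/3 = -964/9 ≈ -107.11)
j(t, Q) = 0 (j(t, Q) = 0*Q = 0)
(v + J(86)) + j(O(-6, -12), -120) = (-964/9 + 1/86) + 0 = -82895/774 + 0 = -82895/774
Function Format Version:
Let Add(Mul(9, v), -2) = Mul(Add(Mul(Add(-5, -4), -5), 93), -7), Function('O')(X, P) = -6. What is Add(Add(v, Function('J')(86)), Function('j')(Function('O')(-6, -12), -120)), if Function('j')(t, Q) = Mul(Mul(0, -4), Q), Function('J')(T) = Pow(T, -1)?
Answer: Rational(-82895, 774) ≈ -107.10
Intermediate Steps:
v = Rational(-964, 9) (v = Add(Rational(2, 9), Mul(Rational(1, 9), Mul(Add(Mul(Add(-5, -4), -5), 93), -7))) = Add(Rational(2, 9), Mul(Rational(1, 9), Mul(Add(Mul(-9, -5), 93), -7))) = Add(Rational(2, 9), Mul(Rational(1, 9), Mul(Add(45, 93), -7))) = Add(Rational(2, 9), Mul(Rational(1, 9), Mul(138, -7))) = Add(Rational(2, 9), Mul(Rational(1, 9), -966)) = Add(Rational(2, 9), Rational(-322, 3)) = Rational(-964, 9) ≈ -107.11)
Function('j')(t, Q) = 0 (Function('j')(t, Q) = Mul(0, Q) = 0)
Add(Add(v, Function('J')(86)), Function('j')(Function('O')(-6, -12), -120)) = Add(Add(Rational(-964, 9), Pow(86, -1)), 0) = Add(Add(Rational(-964, 9), Rational(1, 86)), 0) = Add(Rational(-82895, 774), 0) = Rational(-82895, 774)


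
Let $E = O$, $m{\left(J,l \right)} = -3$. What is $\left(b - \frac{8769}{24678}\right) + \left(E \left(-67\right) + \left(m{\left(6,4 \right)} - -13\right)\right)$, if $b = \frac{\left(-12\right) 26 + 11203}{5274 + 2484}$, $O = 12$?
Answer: $- \frac{1405667495}{1772703} \approx -792.95$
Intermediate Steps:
$b = \frac{10891}{7758}$ ($b = \frac{-312 + 11203}{7758} = 10891 \cdot \frac{1}{7758} = \frac{10891}{7758} \approx 1.4038$)
$E = 12$
$\left(b - \frac{8769}{24678}\right) + \left(E \left(-67\right) + \left(m{\left(6,4 \right)} - -13\right)\right) = \left(\frac{10891}{7758} - \frac{8769}{24678}\right) + \left(12 \left(-67\right) - -10\right) = \left(\frac{10891}{7758} - \frac{2923}{8226}\right) + \left(-804 + \left(-3 + 13\right)\right) = \left(\frac{10891}{7758} - \frac{2923}{8226}\right) + \left(-804 + 10\right) = \frac{1858687}{1772703} - 794 = - \frac{1405667495}{1772703}$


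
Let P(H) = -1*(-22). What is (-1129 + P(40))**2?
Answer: 1225449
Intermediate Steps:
P(H) = 22
(-1129 + P(40))**2 = (-1129 + 22)**2 = (-1107)**2 = 1225449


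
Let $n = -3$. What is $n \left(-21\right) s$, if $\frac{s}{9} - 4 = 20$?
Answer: $13608$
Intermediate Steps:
$s = 216$ ($s = 36 + 9 \cdot 20 = 36 + 180 = 216$)
$n \left(-21\right) s = \left(-3\right) \left(-21\right) 216 = 63 \cdot 216 = 13608$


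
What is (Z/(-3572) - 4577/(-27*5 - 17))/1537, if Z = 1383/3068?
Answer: 329991163/16843823152 ≈ 0.019591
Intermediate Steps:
Z = 1383/3068 (Z = 1383*(1/3068) = 1383/3068 ≈ 0.45078)
(Z/(-3572) - 4577/(-27*5 - 17))/1537 = ((1383/3068)/(-3572) - 4577/(-27*5 - 17))/1537 = ((1383/3068)*(-1/3572) - 4577/(-135 - 17))*(1/1537) = (-1383/10958896 - 4577/(-152))*(1/1537) = (-1383/10958896 - 4577*(-1/152))*(1/1537) = (-1383/10958896 + 4577/152)*(1/1537) = (329991163/10958896)*(1/1537) = 329991163/16843823152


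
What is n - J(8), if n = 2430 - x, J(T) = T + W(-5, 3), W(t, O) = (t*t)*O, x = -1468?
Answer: 3815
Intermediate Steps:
W(t, O) = O*t² (W(t, O) = t²*O = O*t²)
J(T) = 75 + T (J(T) = T + 3*(-5)² = T + 3*25 = T + 75 = 75 + T)
n = 3898 (n = 2430 - 1*(-1468) = 2430 + 1468 = 3898)
n - J(8) = 3898 - (75 + 8) = 3898 - 1*83 = 3898 - 83 = 3815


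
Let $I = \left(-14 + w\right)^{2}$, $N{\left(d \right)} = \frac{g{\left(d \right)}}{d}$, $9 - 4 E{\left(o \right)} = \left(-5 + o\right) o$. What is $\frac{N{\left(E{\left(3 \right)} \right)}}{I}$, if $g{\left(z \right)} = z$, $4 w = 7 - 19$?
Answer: $\frac{1}{289} \approx 0.0034602$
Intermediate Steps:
$E{\left(o \right)} = \frac{9}{4} - \frac{o \left(-5 + o\right)}{4}$ ($E{\left(o \right)} = \frac{9}{4} - \frac{\left(-5 + o\right) o}{4} = \frac{9}{4} - \frac{o \left(-5 + o\right)}{4}$)
$w = -3$ ($w = \frac{7 - 19}{4} = \frac{1}{4} \left(-12\right) = -3$)
$N{\left(d \right)} = 1$ ($N{\left(d \right)} = \frac{d}{d} = 1$)
$I = 289$ ($I = \left(-14 - 3\right)^{2} = \left(-17\right)^{2} = 289$)
$\frac{N{\left(E{\left(3 \right)} \right)}}{I} = 1 \cdot \frac{1}{289} = \frac{1}{289}$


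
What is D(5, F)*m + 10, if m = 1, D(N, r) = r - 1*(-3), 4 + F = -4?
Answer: 5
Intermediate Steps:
F = -8 (F = -4 - 4 = -8)
D(N, r) = 3 + r (D(N, r) = r + 3 = 3 + r)
D(5, F)*m + 10 = (3 - 8)*1 + 10 = -5*1 + 10 = -5 + 10 = 5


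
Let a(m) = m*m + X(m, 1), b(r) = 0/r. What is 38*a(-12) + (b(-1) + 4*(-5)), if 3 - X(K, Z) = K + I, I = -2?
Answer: 6098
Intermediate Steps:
b(r) = 0
X(K, Z) = 5 - K (X(K, Z) = 3 - (K - 2) = 3 - (-2 + K) = 3 + (2 - K) = 5 - K)
a(m) = 5 + m² - m (a(m) = m*m + (5 - m) = m² + (5 - m) = 5 + m² - m)
38*a(-12) + (b(-1) + 4*(-5)) = 38*(5 + (-12)² - 1*(-12)) + (0 + 4*(-5)) = 38*(5 + 144 + 12) + (0 - 20) = 38*161 - 20 = 6118 - 20 = 6098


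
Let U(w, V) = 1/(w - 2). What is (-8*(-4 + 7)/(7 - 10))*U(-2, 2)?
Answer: -2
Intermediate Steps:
U(w, V) = 1/(-2 + w)
(-8*(-4 + 7)/(7 - 10))*U(-2, 2) = (-8*(-4 + 7)/(7 - 10))/(-2 - 2) = -24/(-3)/(-4) = -24*(-1)/3*(-¼) = -8*(-1)*(-¼) = 8*(-¼) = -2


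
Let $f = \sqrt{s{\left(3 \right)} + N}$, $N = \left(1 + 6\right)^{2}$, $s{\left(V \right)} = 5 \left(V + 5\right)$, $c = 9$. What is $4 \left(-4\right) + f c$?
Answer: $-16 + 9 \sqrt{89} \approx 68.906$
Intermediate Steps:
$s{\left(V \right)} = 25 + 5 V$ ($s{\left(V \right)} = 5 \left(5 + V\right) = 25 + 5 V$)
$N = 49$ ($N = 7^{2} = 49$)
$f = \sqrt{89}$ ($f = \sqrt{\left(25 + 5 \cdot 3\right) + 49} = \sqrt{\left(25 + 15\right) + 49} = \sqrt{40 + 49} = \sqrt{89} \approx 9.434$)
$4 \left(-4\right) + f c = 4 \left(-4\right) + \sqrt{89} \cdot 9 = -16 + 9 \sqrt{89}$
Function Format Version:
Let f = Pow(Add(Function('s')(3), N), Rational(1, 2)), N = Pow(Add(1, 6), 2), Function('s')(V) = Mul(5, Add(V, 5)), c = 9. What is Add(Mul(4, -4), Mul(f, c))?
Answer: Add(-16, Mul(9, Pow(89, Rational(1, 2)))) ≈ 68.906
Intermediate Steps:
Function('s')(V) = Add(25, Mul(5, V)) (Function('s')(V) = Mul(5, Add(5, V)) = Add(25, Mul(5, V)))
N = 49 (N = Pow(7, 2) = 49)
f = Pow(89, Rational(1, 2)) (f = Pow(Add(Add(25, Mul(5, 3)), 49), Rational(1, 2)) = Pow(Add(Add(25, 15), 49), Rational(1, 2)) = Pow(Add(40, 49), Rational(1, 2)) = Pow(89, Rational(1, 2)) ≈ 9.4340)
Add(Mul(4, -4), Mul(f, c)) = Add(Mul(4, -4), Mul(Pow(89, Rational(1, 2)), 9)) = Add(-16, Mul(9, Pow(89, Rational(1, 2))))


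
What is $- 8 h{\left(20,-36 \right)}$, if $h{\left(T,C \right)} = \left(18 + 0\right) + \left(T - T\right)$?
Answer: $-144$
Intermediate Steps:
$h{\left(T,C \right)} = 18$ ($h{\left(T,C \right)} = 18 + 0 = 18$)
$- 8 h{\left(20,-36 \right)} = \left(-8\right) 18 = -144$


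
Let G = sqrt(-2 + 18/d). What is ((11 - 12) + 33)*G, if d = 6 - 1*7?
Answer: 64*I*sqrt(5) ≈ 143.11*I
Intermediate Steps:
d = -1 (d = 6 - 7 = -1)
G = 2*I*sqrt(5) (G = sqrt(-2 + 18/(-1)) = sqrt(-2 + 18*(-1)) = sqrt(-2 - 18) = sqrt(-20) = 2*I*sqrt(5) ≈ 4.4721*I)
((11 - 12) + 33)*G = ((11 - 12) + 33)*(2*I*sqrt(5)) = (-1 + 33)*(2*I*sqrt(5)) = 32*(2*I*sqrt(5)) = 64*I*sqrt(5)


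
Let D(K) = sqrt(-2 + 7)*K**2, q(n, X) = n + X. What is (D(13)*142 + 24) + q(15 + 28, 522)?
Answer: 589 + 23998*sqrt(5) ≈ 54250.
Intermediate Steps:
q(n, X) = X + n
D(K) = sqrt(5)*K**2
(D(13)*142 + 24) + q(15 + 28, 522) = ((sqrt(5)*13**2)*142 + 24) + (522 + (15 + 28)) = ((sqrt(5)*169)*142 + 24) + (522 + 43) = ((169*sqrt(5))*142 + 24) + 565 = (23998*sqrt(5) + 24) + 565 = (24 + 23998*sqrt(5)) + 565 = 589 + 23998*sqrt(5)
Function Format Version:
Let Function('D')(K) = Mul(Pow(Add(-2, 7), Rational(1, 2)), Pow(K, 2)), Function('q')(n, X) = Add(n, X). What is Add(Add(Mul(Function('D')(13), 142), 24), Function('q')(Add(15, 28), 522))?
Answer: Add(589, Mul(23998, Pow(5, Rational(1, 2)))) ≈ 54250.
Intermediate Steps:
Function('q')(n, X) = Add(X, n)
Function('D')(K) = Mul(Pow(5, Rational(1, 2)), Pow(K, 2))
Add(Add(Mul(Function('D')(13), 142), 24), Function('q')(Add(15, 28), 522)) = Add(Add(Mul(Mul(Pow(5, Rational(1, 2)), Pow(13, 2)), 142), 24), Add(522, Add(15, 28))) = Add(Add(Mul(Mul(Pow(5, Rational(1, 2)), 169), 142), 24), Add(522, 43)) = Add(Add(Mul(Mul(169, Pow(5, Rational(1, 2))), 142), 24), 565) = Add(Add(Mul(23998, Pow(5, Rational(1, 2))), 24), 565) = Add(Add(24, Mul(23998, Pow(5, Rational(1, 2)))), 565) = Add(589, Mul(23998, Pow(5, Rational(1, 2))))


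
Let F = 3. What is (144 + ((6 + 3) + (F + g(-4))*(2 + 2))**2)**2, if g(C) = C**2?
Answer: 54302161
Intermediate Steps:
(144 + ((6 + 3) + (F + g(-4))*(2 + 2))**2)**2 = (144 + ((6 + 3) + (3 + (-4)**2)*(2 + 2))**2)**2 = (144 + (9 + (3 + 16)*4)**2)**2 = (144 + (9 + 19*4)**2)**2 = (144 + (9 + 76)**2)**2 = (144 + 85**2)**2 = (144 + 7225)**2 = 7369**2 = 54302161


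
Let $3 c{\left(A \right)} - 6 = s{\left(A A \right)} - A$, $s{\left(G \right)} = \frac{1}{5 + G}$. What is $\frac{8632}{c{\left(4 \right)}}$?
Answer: $\frac{543816}{43} \approx 12647.0$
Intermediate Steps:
$c{\left(A \right)} = 2 - \frac{A}{3} + \frac{1}{3 \left(5 + A^{2}\right)}$ ($c{\left(A \right)} = 2 + \frac{\frac{1}{5 + A A} - A}{3} = 2 + \frac{\frac{1}{5 + A^{2}} - A}{3} = 2 - \left(- \frac{1}{3 \left(5 + A^{2}\right)} + \frac{A}{3}\right) = 2 - \frac{A}{3} + \frac{1}{3 \left(5 + A^{2}\right)}$)
$\frac{8632}{c{\left(4 \right)}} = \frac{8632}{\frac{1}{3} \frac{1}{5 + 4^{2}} \left(1 + \left(5 + 4^{2}\right) \left(6 - 4\right)\right)} = \frac{8632}{\frac{1}{3} \frac{1}{5 + 16} \left(1 + \left(5 + 16\right) \left(6 - 4\right)\right)} = \frac{8632}{\frac{1}{3} \cdot \frac{1}{21} \left(1 + 21 \cdot 2\right)} = \frac{8632}{\frac{1}{3} \cdot \frac{1}{21} \left(1 + 42\right)} = \frac{8632}{\frac{1}{3} \cdot \frac{1}{21} \cdot 43} = \frac{8632}{\frac{43}{63}} = 8632 \cdot \frac{63}{43} = \frac{543816}{43}$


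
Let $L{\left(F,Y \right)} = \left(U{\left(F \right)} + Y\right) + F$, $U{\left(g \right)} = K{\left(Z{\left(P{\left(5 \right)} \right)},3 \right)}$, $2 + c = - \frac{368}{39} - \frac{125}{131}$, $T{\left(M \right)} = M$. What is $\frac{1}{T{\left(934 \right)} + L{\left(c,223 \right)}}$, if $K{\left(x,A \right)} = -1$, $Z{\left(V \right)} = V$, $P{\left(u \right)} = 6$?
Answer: $\frac{5109}{5842703} \approx 0.00087442$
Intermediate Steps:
$c = - \frac{63301}{5109}$ ($c = -2 - \left(\frac{125}{131} + \frac{368}{39}\right) = -2 - \frac{53083}{5109} = - \frac{63301}{5109} \approx -12.39$)
$U{\left(g \right)} = -1$
$L{\left(F,Y \right)} = -1 + F + Y$ ($L{\left(F,Y \right)} = \left(-1 + Y\right) + F = -1 + F + Y$)
$\frac{1}{T{\left(934 \right)} + L{\left(c,223 \right)}} = \frac{1}{934 - - \frac{1070897}{5109}} = \frac{1}{934 + \frac{1070897}{5109}} = \frac{1}{\frac{5842703}{5109}} = \frac{5109}{5842703}$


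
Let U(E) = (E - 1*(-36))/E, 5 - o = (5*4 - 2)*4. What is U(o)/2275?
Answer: 31/152425 ≈ 0.00020338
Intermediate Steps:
o = -67 (o = 5 - (5*4 - 2)*4 = 5 - (20 - 2)*4 = 5 - 18*4 = 5 - 1*72 = 5 - 72 = -67)
U(E) = (36 + E)/E (U(E) = (E + 36)/E = (36 + E)/E)
U(o)/2275 = ((36 - 67)/(-67))/2275 = -1/67*(-31)*(1/2275) = (31/67)*(1/2275) = 31/152425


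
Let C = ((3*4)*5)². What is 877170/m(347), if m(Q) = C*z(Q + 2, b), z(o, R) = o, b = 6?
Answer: 29239/41880 ≈ 0.69816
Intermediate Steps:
C = 3600 (C = (12*5)² = 60² = 3600)
m(Q) = 7200 + 3600*Q (m(Q) = 3600*(Q + 2) = 3600*(2 + Q) = 7200 + 3600*Q)
877170/m(347) = 877170/(7200 + 3600*347) = 877170/(7200 + 1249200) = 877170/1256400 = 877170*(1/1256400) = 29239/41880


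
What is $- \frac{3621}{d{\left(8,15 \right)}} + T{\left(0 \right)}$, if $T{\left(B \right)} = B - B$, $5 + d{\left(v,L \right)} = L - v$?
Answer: $- \frac{3621}{2} \approx -1810.5$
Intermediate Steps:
$d{\left(v,L \right)} = -5 + L - v$ ($d{\left(v,L \right)} = -5 + \left(L - v\right) = -5 + L - v$)
$T{\left(B \right)} = 0$
$- \frac{3621}{d{\left(8,15 \right)}} + T{\left(0 \right)} = - \frac{3621}{-5 + 15 - 8} + 0 = - \frac{3621}{2} + 0 = - \frac{3621}{2}$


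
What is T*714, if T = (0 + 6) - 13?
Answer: -4998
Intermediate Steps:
T = -7 (T = 6 - 13 = -7)
T*714 = -7*714 = -4998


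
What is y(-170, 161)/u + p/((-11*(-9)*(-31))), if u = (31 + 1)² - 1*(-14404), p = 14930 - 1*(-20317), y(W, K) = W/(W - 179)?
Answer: -1020335689/88842138 ≈ -11.485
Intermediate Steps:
y(W, K) = W/(-179 + W)
p = 35247 (p = 14930 + 20317 = 35247)
u = 15428 (u = 32² + 14404 = 1024 + 14404 = 15428)
y(-170, 161)/u + p/((-11*(-9)*(-31))) = -170/(-179 - 170)/15428 + 35247/((-11*(-9)*(-31))) = -170/(-349)*(1/15428) + 35247/((99*(-31))) = -170*(-1/349)*(1/15428) + 35247/(-3069) = (170/349)*(1/15428) + 35247*(-1/3069) = 85/2692186 - 379/33 = -1020335689/88842138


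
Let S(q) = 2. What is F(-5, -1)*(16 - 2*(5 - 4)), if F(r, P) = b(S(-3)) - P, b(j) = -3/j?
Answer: -7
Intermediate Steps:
F(r, P) = -3/2 - P
F(-5, -1)*(16 - 2*(5 - 4)) = (-3/2 - 1*(-1))*(16 - 2*(5 - 4)) = (-3/2 + 1)*(16 - 2*1) = -(16 - 2)/2 = -1/2*14 = -7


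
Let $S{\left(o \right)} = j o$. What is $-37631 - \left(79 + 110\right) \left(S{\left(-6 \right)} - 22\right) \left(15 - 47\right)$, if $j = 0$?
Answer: $-170687$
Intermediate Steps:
$S{\left(o \right)} = 0$ ($S{\left(o \right)} = 0 o = 0$)
$-37631 - \left(79 + 110\right) \left(S{\left(-6 \right)} - 22\right) \left(15 - 47\right) = -37631 - \left(79 + 110\right) \left(0 - 22\right) \left(15 - 47\right) = -37631 - 189 \left(\left(-22\right) \left(-32\right)\right) = -37631 - 189 \cdot 704 = -37631 - 133056 = -170687$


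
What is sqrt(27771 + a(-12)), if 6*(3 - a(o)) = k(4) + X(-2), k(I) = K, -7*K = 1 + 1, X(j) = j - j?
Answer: sqrt(12248355)/21 ≈ 166.66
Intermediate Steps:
X(j) = 0
K = -2/7 (K = -(1 + 1)/7 = -1/7*2 = -2/7 ≈ -0.28571)
k(I) = -2/7
a(o) = 64/21 (a(o) = 3 - (-2/7 + 0)/6 = 3 - 1/6*(-2/7) = 3 + 1/21 = 64/21)
sqrt(27771 + a(-12)) = sqrt(27771 + 64/21) = sqrt(583255/21) = sqrt(12248355)/21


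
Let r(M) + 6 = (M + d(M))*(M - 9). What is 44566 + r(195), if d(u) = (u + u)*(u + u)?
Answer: 28371430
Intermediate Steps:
d(u) = 4*u² (d(u) = (2*u)*(2*u) = 4*u²)
r(M) = -6 + (-9 + M)*(M + 4*M²) (r(M) = -6 + (M + 4*M²)*(M - 9) = -6 + (M + 4*M²)*(-9 + M) = -6 + (-9 + M)*(M + 4*M²))
44566 + r(195) = 44566 + (-6 - 35*195² - 9*195 + 4*195³) = 44566 + (-6 - 35*38025 - 1755 + 4*7414875) = 44566 + (-6 - 1330875 - 1755 + 29659500) = 44566 + 28326864 = 28371430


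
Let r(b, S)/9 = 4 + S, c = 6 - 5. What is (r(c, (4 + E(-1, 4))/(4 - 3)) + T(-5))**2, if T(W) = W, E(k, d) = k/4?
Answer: 67081/16 ≈ 4192.6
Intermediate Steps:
c = 1
E(k, d) = k/4 (E(k, d) = k*(1/4) = k/4)
r(b, S) = 36 + 9*S (r(b, S) = 9*(4 + S) = 36 + 9*S)
(r(c, (4 + E(-1, 4))/(4 - 3)) + T(-5))**2 = ((36 + 9*((4 + (1/4)*(-1))/(4 - 3))) - 5)**2 = ((36 + 9*((4 - 1/4)/1)) - 5)**2 = ((36 + 9*((15/4)*1)) - 5)**2 = ((36 + 9*(15/4)) - 5)**2 = ((36 + 135/4) - 5)**2 = (279/4 - 5)**2 = (259/4)**2 = 67081/16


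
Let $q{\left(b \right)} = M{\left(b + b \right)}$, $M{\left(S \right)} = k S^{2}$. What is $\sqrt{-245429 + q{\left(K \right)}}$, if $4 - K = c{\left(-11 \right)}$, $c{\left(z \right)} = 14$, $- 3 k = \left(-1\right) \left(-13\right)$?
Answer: $\frac{i \sqrt{2224461}}{3} \approx 497.15 i$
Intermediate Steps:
$k = - \frac{13}{3}$ ($k = - \frac{\left(-1\right) \left(-13\right)}{3} = \left(- \frac{1}{3}\right) 13 = - \frac{13}{3} \approx -4.3333$)
$K = -10$ ($K = 4 - 14 = -10$)
$M{\left(S \right)} = - \frac{13 S^{2}}{3}$
$q{\left(b \right)} = - \frac{52 b^{2}}{3}$ ($q{\left(b \right)} = - \frac{13 \left(b + b\right)^{2}}{3} = - \frac{13 \left(2 b\right)^{2}}{3} = - \frac{13 \cdot 4 b^{2}}{3} = - \frac{52 b^{2}}{3}$)
$\sqrt{-245429 + q{\left(K \right)}} = \sqrt{-245429 - \frac{52 \left(-10\right)^{2}}{3}} = \sqrt{-245429 - \frac{5200}{3}} = \sqrt{- \frac{741487}{3}} = \frac{i \sqrt{2224461}}{3}$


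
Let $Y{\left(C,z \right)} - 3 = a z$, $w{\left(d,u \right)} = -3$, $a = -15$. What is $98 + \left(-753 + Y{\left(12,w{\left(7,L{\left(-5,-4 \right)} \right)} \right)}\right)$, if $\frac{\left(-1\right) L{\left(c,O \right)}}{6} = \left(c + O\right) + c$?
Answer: $-607$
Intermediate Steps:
$L{\left(c,O \right)} = - 12 c - 6 O$ ($L{\left(c,O \right)} = - 6 \left(\left(c + O\right) + c\right) = - 6 \left(\left(O + c\right) + c\right) = - 6 \left(O + 2 c\right) = - 12 c - 6 O$)
$Y{\left(C,z \right)} = 3 - 15 z$
$98 + \left(-753 + Y{\left(12,w{\left(7,L{\left(-5,-4 \right)} \right)} \right)}\right) = 98 + \left(-753 + \left(3 - -45\right)\right) = 98 + \left(-753 + \left(3 + 45\right)\right) = 98 + \left(-753 + 48\right) = 98 - 705 = -607$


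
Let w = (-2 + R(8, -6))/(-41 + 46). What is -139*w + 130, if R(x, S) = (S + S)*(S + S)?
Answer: -19088/5 ≈ -3817.6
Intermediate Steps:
R(x, S) = 4*S² (R(x, S) = (2*S)*(2*S) = 4*S²)
w = 142/5 (w = (-2 + 4*(-6)²)/(-41 + 46) = (-2 + 4*36)/5 = (-2 + 144)*(⅕) = 142*(⅕) = 142/5 ≈ 28.400)
-139*w + 130 = -139*142/5 + 130 = -19738/5 + 130 = -19088/5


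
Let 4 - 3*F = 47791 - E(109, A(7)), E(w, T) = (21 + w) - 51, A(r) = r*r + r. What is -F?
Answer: 47708/3 ≈ 15903.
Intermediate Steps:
A(r) = r + r**2 (A(r) = r**2 + r = r + r**2)
E(w, T) = -30 + w
F = -47708/3 (F = 4/3 - (47791 - (-30 + 109))/3 = 4/3 - (47791 - 1*79)/3 = 4/3 - (47791 - 79)/3 = 4/3 - 1/3*47712 = 4/3 - 15904 = -47708/3 ≈ -15903.)
-F = -1*(-47708/3) = 47708/3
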